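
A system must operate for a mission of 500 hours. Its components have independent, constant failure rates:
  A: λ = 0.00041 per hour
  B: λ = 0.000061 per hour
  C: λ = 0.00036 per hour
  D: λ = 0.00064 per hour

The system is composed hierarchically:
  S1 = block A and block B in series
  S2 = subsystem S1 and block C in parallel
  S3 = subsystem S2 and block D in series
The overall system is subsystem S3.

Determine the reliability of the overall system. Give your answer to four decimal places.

R(A) = exp(−0.00041 × 500) = 0.814647
R(B) = exp(−0.000061 × 500) = 0.969960
R(C) = exp(−0.00036 × 500) = 0.835270
R(D) = exp(−0.00064 × 500) = 0.726149
Series (A and B): 0.814647 × 0.969960 = 0.790175
Parallel ([0.790175] and C): 1 − (1 − 0.790175)(1 − 0.835270) = 0.965436
Series ([0.965436] and D): 0.965436 × 0.726149 = 0.7011

0.7011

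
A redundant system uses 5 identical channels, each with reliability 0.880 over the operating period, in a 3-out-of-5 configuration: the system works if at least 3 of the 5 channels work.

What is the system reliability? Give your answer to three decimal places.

0.986

R = Σ_{i=3}^{5} C(5,i) p^i (1−p)^{5−i} with p = 0.880
C(5,3)·0.880^3·0.120^2 = 0.09813
C(5,4)·0.880^4·0.120^1 = 0.35982
C(5,5)·0.880^5·0.120^0 = 0.52773
Sum = 0.986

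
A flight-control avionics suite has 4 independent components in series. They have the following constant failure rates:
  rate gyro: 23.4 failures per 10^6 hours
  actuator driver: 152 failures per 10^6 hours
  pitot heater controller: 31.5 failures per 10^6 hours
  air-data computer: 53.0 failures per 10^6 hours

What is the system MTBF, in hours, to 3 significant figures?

3850

Series of exponential components: λ_sys = Σ λ_i
λ_sys = 0.0000234 + 0.000152 + 0.0000315 + 0.0000530 = 2.5990e-04 /h
MTBF = 1 / λ_sys = 3850 h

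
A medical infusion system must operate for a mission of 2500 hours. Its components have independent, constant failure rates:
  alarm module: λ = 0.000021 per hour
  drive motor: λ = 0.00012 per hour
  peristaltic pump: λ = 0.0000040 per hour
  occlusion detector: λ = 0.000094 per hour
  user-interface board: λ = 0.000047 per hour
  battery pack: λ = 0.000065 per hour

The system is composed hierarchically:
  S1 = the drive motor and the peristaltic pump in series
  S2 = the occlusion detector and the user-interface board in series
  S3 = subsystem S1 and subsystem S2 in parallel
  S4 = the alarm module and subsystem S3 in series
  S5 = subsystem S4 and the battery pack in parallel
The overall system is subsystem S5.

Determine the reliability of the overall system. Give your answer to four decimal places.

0.9811

R(alarm module) = exp(−0.000021 × 2500) = 0.948854
R(drive motor) = exp(−0.00012 × 2500) = 0.740818
R(peristaltic pump) = exp(−0.0000040 × 2500) = 0.990050
R(occlusion detector) = exp(−0.000094 × 2500) = 0.790571
R(user-interface board) = exp(−0.000047 × 2500) = 0.889141
R(battery pack) = exp(−0.000065 × 2500) = 0.850016
Series (drive motor and peristaltic pump): 0.740818 × 0.990050 = 0.733447
Series (occlusion detector and user-interface board): 0.790571 × 0.889141 = 0.702929
Parallel ([0.733447] and [0.702929]): 1 − (1 − 0.733447)(1 − 0.702929) = 0.920815
Series (alarm module and [0.920815]): 0.948854 × 0.920815 = 0.873719
Parallel ([0.873719] and battery pack): 1 − (1 − 0.873719)(1 − 0.850016) = 0.9811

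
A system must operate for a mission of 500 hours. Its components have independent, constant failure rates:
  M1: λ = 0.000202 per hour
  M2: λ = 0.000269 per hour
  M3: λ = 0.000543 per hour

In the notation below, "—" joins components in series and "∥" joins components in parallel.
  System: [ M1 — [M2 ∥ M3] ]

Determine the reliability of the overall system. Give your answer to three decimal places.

R(M1) = exp(−0.000202 × 500) = 0.90393
R(M2) = exp(−0.000269 × 500) = 0.87415
R(M3) = exp(−0.000543 × 500) = 0.76224
Parallel (M2 and M3): 1 − (1 − 0.87415)(1 − 0.76224) = 0.97008
Series (M1 and [0.97008]): 0.90393 × 0.97008 = 0.877

0.877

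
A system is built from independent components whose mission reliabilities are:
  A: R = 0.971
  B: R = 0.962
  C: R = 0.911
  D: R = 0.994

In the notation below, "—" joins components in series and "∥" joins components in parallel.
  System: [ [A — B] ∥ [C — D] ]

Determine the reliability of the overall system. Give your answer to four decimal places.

Series (A and B): 0.971000 × 0.962000 = 0.934102
Series (C and D): 0.911000 × 0.994000 = 0.905534
Parallel ([0.934102] and [0.905534]): 1 − (1 − 0.934102)(1 − 0.905534) = 0.9938

0.9938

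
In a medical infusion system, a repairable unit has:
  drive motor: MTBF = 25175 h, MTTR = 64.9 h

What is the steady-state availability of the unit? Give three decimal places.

0.997

A(drive motor) = MTBF/(MTBF+MTTR) = 25175/(25175+64.9) = 0.997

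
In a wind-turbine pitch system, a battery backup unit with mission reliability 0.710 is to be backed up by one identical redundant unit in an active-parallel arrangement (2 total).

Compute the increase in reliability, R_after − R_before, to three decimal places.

R_before = 0.710
R_after = 1 − (1 − 0.710)^2 = 0.916
ΔR = 0.916 − 0.710 = 0.206

0.206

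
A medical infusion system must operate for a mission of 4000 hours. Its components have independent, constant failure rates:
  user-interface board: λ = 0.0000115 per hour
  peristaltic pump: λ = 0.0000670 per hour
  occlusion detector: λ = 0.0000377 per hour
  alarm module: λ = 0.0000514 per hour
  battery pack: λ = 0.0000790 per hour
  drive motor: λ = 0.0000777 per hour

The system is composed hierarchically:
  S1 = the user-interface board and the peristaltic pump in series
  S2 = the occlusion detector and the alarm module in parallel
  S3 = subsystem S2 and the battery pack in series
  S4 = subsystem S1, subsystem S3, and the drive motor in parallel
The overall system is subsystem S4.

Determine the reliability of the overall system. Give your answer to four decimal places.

R(user-interface board) = exp(−0.0000115 × 4000) = 0.955042
R(peristaltic pump) = exp(−0.0000670 × 4000) = 0.764908
R(occlusion detector) = exp(−0.0000377 × 4000) = 0.860020
R(alarm module) = exp(−0.0000514 × 4000) = 0.814159
R(battery pack) = exp(−0.0000790 × 4000) = 0.729059
R(drive motor) = exp(−0.0000777 × 4000) = 0.732860
Series (user-interface board and peristaltic pump): 0.955042 × 0.764908 = 0.730519
Parallel (occlusion detector and alarm module): 1 − (1 − 0.860020)(1 − 0.814159) = 0.973986
Series ([0.973986] and battery pack): 0.973986 × 0.729059 = 0.710093
Parallel ([0.730519], [0.710093], and drive motor): 1 − (1 − 0.730519)(1 − 0.710093)(1 − 0.732860) = 0.9791

0.9791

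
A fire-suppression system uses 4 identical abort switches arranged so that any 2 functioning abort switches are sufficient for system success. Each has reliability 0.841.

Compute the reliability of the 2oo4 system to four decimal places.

0.9858

R = Σ_{i=2}^{4} C(4,i) p^i (1−p)^{4−i} with p = 0.841
C(4,2)·0.841^2·0.159^2 = 0.107285
C(4,3)·0.841^3·0.159^1 = 0.378308
C(4,4)·0.841^4·0.159^0 = 0.500246
Sum = 0.9858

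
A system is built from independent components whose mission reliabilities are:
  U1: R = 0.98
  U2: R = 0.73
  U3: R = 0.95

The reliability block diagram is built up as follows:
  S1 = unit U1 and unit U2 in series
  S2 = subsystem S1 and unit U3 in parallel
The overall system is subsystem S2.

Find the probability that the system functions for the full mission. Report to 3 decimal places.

0.986

Series (U1 and U2): 0.98000 × 0.73000 = 0.71540
Parallel ([0.71540] and U3): 1 − (1 − 0.71540)(1 − 0.95000) = 0.986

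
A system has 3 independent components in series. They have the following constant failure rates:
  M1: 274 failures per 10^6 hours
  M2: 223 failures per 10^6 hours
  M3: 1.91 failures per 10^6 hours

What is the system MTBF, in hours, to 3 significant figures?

2000

Series of exponential components: λ_sys = Σ λ_i
λ_sys = 0.000274 + 0.000223 + 0.00000191 = 4.9891e-04 /h
MTBF = 1 / λ_sys = 2000 h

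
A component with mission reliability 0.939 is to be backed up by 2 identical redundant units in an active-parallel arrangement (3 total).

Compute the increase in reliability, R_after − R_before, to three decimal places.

0.061

R_before = 0.939
R_after = 1 − (1 − 0.939)^3 = 1.000
ΔR = 1.000 − 0.939 = 0.061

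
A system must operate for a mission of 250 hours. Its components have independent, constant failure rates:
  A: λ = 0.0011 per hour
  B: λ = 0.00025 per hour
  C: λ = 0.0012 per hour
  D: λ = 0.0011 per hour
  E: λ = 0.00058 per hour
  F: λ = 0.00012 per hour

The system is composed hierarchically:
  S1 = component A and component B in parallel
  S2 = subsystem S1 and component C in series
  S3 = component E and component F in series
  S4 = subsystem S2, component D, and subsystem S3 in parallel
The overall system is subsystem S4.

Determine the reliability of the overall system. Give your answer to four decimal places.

0.9896

R(A) = exp(−0.0011 × 250) = 0.759572
R(B) = exp(−0.00025 × 250) = 0.939413
R(C) = exp(−0.0012 × 250) = 0.740818
R(D) = exp(−0.0011 × 250) = 0.759572
R(E) = exp(−0.00058 × 250) = 0.865022
R(F) = exp(−0.00012 × 250) = 0.970446
Parallel (A and B): 1 − (1 − 0.759572)(1 − 0.939413) = 0.985433
Series ([0.985433] and C): 0.985433 × 0.740818 = 0.730027
Series (E and F): 0.865022 × 0.970446 = 0.839457
Parallel ([0.730027], D, and [0.839457]): 1 − (1 − 0.730027)(1 − 0.759572)(1 − 0.839457) = 0.9896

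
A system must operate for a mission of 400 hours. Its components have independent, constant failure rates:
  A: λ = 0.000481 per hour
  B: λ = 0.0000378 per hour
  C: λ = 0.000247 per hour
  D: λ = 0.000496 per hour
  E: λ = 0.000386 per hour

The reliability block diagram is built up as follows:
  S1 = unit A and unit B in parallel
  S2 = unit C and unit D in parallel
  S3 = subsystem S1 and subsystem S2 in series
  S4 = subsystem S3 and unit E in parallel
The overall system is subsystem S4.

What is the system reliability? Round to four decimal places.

R(A) = exp(−0.000481 × 400) = 0.824977
R(B) = exp(−0.0000378 × 400) = 0.984994
R(C) = exp(−0.000247 × 400) = 0.905924
R(D) = exp(−0.000496 × 400) = 0.820042
R(E) = exp(−0.000386 × 400) = 0.856929
Parallel (A and B): 1 − (1 − 0.824977)(1 − 0.984994) = 0.997374
Parallel (C and D): 1 − (1 − 0.905924)(1 − 0.820042) = 0.983070
Series ([0.997374] and [0.983070]): 0.997374 × 0.983070 = 0.980488
Parallel ([0.980488] and E): 1 − (1 − 0.980488)(1 − 0.856929) = 0.9972

0.9972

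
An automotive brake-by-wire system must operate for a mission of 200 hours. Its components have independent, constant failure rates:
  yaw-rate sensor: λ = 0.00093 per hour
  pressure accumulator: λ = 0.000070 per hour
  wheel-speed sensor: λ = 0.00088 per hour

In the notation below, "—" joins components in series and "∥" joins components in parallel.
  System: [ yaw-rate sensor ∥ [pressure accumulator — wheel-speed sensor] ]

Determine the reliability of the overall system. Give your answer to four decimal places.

R(yaw-rate sensor) = exp(−0.00093 × 200) = 0.830274
R(pressure accumulator) = exp(−0.000070 × 200) = 0.986098
R(wheel-speed sensor) = exp(−0.00088 × 200) = 0.838618
Series (pressure accumulator and wheel-speed sensor): 0.986098 × 0.838618 = 0.826960
Parallel (yaw-rate sensor and [0.826960]): 1 − (1 − 0.830274)(1 − 0.826960) = 0.9706

0.9706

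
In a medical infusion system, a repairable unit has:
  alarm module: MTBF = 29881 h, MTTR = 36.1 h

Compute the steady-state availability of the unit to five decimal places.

A(alarm module) = MTBF/(MTBF+MTTR) = 29881/(29881+36.1) = 0.99879

0.99879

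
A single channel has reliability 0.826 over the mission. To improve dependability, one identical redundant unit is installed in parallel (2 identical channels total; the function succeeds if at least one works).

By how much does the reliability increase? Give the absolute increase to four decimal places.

R_before = 0.826
R_after = 1 − (1 − 0.826)^2 = 0.9697
ΔR = 0.9697 − 0.826 = 0.1437

0.1437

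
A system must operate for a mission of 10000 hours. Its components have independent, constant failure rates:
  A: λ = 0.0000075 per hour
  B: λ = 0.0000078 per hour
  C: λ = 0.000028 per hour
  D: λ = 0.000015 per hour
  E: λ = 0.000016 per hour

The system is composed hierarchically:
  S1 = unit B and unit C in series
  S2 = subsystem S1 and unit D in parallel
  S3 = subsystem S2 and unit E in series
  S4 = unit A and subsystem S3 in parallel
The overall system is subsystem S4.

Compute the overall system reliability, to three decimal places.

R(A) = exp(−0.0000075 × 10000) = 0.92774
R(B) = exp(−0.0000078 × 10000) = 0.92496
R(C) = exp(−0.000028 × 10000) = 0.75578
R(D) = exp(−0.000015 × 10000) = 0.86071
R(E) = exp(−0.000016 × 10000) = 0.85214
Series (B and C): 0.92496 × 0.75578 = 0.69907
Parallel ([0.69907] and D): 1 − (1 − 0.69907)(1 − 0.86071) = 0.95808
Series ([0.95808] and E): 0.95808 × 0.85214 = 0.81642
Parallel (A and [0.81642]): 1 − (1 − 0.92774)(1 − 0.81642) = 0.987

0.987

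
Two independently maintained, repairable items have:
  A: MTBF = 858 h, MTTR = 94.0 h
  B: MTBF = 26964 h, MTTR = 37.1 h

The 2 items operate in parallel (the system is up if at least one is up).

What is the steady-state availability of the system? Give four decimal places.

A(A) = MTBF/(MTBF+MTTR) = 858/(858+94.0) = 0.901261
A(B) = MTBF/(MTBF+MTTR) = 26964/(26964+37.1) = 0.998626
Parallel availability: 1 − (1 − 0.901261)(1 − 0.998626) = 0.9999

0.9999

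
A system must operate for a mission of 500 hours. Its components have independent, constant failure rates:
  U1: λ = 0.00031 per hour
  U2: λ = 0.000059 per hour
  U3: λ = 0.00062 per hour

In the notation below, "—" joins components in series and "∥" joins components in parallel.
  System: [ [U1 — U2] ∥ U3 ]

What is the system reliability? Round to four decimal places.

0.9551

R(U1) = exp(−0.00031 × 500) = 0.856415
R(U2) = exp(−0.000059 × 500) = 0.970931
R(U3) = exp(−0.00062 × 500) = 0.733447
Series (U1 and U2): 0.856415 × 0.970931 = 0.831520
Parallel ([0.831520] and U3): 1 − (1 − 0.831520)(1 − 0.733447) = 0.9551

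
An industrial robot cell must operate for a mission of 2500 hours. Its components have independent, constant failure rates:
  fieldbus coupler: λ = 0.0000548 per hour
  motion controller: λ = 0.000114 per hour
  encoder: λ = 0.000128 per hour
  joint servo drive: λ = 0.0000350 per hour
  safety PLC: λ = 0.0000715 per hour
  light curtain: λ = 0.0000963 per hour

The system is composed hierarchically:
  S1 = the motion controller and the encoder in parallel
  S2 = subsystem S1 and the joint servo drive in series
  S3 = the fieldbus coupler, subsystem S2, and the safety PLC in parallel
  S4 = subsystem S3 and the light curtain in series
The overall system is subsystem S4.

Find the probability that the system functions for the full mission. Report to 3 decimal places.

R(fieldbus coupler) = exp(−0.0000548 × 2500) = 0.87197
R(motion controller) = exp(−0.000114 × 2500) = 0.75201
R(encoder) = exp(−0.000128 × 2500) = 0.72615
R(joint servo drive) = exp(−0.0000350 × 2500) = 0.91622
R(safety PLC) = exp(−0.0000715 × 2500) = 0.83631
R(light curtain) = exp(−0.0000963 × 2500) = 0.78604
Parallel (motion controller and encoder): 1 − (1 − 0.75201)(1 − 0.72615) = 0.93209
Series ([0.93209] and joint servo drive): 0.93209 × 0.91622 = 0.85400
Parallel (fieldbus coupler, [0.85400], and safety PLC): 1 − (1 − 0.87197)(1 − 0.85400)(1 − 0.83631) = 0.99694
Series ([0.99694] and light curtain): 0.99694 × 0.78604 = 0.784

0.784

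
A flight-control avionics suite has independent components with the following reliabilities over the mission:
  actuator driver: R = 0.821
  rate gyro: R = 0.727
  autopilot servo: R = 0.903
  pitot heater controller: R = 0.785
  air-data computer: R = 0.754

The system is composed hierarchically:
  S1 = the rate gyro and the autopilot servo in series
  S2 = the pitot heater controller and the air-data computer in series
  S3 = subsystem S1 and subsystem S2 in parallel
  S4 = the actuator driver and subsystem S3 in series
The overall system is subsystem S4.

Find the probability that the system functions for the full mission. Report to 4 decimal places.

Series (rate gyro and autopilot servo): 0.727000 × 0.903000 = 0.656481
Series (pitot heater controller and air-data computer): 0.785000 × 0.754000 = 0.591890
Parallel ([0.656481] and [0.591890]): 1 − (1 − 0.656481)(1 − 0.591890) = 0.859806
Series (actuator driver and [0.859806]): 0.821000 × 0.859806 = 0.7059

0.7059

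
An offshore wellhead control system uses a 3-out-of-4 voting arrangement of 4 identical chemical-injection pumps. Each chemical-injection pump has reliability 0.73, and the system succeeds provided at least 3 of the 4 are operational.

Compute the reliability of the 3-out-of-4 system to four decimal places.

R = Σ_{i=3}^{4} C(4,i) p^i (1−p)^{4−i} with p = 0.73
C(4,3)·0.73^3·0.27^1 = 0.420138
C(4,4)·0.73^4·0.27^0 = 0.283982
Sum = 0.7041

0.7041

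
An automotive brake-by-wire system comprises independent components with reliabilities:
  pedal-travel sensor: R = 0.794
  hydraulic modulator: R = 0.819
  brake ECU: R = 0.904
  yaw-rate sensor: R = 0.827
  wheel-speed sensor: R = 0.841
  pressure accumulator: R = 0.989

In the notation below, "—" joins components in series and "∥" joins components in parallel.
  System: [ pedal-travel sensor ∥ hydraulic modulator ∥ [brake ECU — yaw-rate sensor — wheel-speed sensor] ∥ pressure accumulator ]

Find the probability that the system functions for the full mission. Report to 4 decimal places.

Series (brake ECU, yaw-rate sensor, and wheel-speed sensor): 0.904000 × 0.827000 × 0.841000 = 0.628738
Parallel (pedal-travel sensor, hydraulic modulator, [0.628738], and pressure accumulator): 1 − (1 − 0.794000)(1 − 0.819000)(1 − 0.628738)(1 − 0.989000) = 0.9998

0.9998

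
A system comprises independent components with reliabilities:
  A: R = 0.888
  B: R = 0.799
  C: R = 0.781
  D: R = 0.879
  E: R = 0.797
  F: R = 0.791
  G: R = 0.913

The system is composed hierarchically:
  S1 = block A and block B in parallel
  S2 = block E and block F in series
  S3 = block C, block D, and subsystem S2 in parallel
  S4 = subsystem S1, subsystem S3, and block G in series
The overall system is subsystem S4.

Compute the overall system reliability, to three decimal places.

Parallel (A and B): 1 − (1 − 0.88800)(1 − 0.79900) = 0.97749
Series (E and F): 0.79700 × 0.79100 = 0.63043
Parallel (C, D, and [0.63043]): 1 − (1 − 0.78100)(1 − 0.87900)(1 − 0.63043) = 0.99021
Series ([0.97749], [0.99021], and G): 0.97749 × 0.99021 × 0.91300 = 0.884

0.884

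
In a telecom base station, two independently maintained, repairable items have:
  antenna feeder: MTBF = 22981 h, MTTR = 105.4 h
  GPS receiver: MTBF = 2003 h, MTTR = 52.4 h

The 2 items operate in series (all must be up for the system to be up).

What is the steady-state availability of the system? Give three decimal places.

0.970

A(antenna feeder) = MTBF/(MTBF+MTTR) = 22981/(22981+105.4) = 0.995435
A(GPS receiver) = MTBF/(MTBF+MTTR) = 2003/(2003+52.4) = 0.974506
Series availability: 0.995435 × 0.974506 = 0.970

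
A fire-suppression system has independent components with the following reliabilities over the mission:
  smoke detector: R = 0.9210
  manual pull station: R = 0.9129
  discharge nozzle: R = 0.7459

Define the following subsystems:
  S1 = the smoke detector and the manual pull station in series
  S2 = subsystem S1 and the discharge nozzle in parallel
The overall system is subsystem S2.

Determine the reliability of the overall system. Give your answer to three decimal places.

0.960

Series (smoke detector and manual pull station): 0.92100 × 0.91290 = 0.84078
Parallel ([0.84078] and discharge nozzle): 1 − (1 − 0.84078)(1 − 0.74590) = 0.960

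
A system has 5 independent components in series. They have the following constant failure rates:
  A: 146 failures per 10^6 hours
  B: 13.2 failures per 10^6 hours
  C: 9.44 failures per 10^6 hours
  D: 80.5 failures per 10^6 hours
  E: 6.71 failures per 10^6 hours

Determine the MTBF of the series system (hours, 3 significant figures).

3910

Series of exponential components: λ_sys = Σ λ_i
λ_sys = 0.000146 + 0.0000132 + 0.00000944 + 0.0000805 + 0.00000671 = 2.5585e-04 /h
MTBF = 1 / λ_sys = 3910 h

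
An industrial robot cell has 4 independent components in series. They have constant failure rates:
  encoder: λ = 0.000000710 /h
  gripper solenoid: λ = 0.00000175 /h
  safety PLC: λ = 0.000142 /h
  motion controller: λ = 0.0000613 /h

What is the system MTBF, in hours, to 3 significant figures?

4860

Series of exponential components: λ_sys = Σ λ_i
λ_sys = 0.000000710 + 0.00000175 + 0.000142 + 0.0000613 = 2.0576e-04 /h
MTBF = 1 / λ_sys = 4860 h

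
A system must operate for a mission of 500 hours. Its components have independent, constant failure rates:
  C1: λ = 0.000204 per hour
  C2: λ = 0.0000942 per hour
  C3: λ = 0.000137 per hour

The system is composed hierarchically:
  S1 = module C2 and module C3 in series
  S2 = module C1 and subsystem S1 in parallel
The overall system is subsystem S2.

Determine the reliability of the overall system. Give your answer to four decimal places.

0.9894

R(C1) = exp(−0.000204 × 500) = 0.903030
R(C2) = exp(−0.0000942 × 500) = 0.953992
R(C3) = exp(−0.000137 × 500) = 0.933793
Series (C2 and C3): 0.953992 × 0.933793 = 0.890831
Parallel (C1 and [0.890831]): 1 − (1 − 0.903030)(1 − 0.890831) = 0.9894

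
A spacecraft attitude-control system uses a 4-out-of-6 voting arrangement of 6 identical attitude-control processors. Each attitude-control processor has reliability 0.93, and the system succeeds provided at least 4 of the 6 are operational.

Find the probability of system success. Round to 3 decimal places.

0.994

R = Σ_{i=4}^{6} C(6,i) p^i (1−p)^{6−i} with p = 0.93
C(6,4)·0.93^4·0.07^2 = 0.05498
C(6,5)·0.93^5·0.07^1 = 0.29219
C(6,6)·0.93^6·0.07^0 = 0.64699
Sum = 0.994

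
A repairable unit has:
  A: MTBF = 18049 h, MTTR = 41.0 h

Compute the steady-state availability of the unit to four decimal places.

A(A) = MTBF/(MTBF+MTTR) = 18049/(18049+41.0) = 0.9977

0.9977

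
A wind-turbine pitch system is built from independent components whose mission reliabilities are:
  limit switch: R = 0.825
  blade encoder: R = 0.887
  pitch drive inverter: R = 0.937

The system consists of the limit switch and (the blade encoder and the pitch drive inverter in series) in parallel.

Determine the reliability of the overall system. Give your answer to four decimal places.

0.9704

Series (blade encoder and pitch drive inverter): 0.887000 × 0.937000 = 0.831119
Parallel (limit switch and [0.831119]): 1 − (1 − 0.825000)(1 − 0.831119) = 0.9704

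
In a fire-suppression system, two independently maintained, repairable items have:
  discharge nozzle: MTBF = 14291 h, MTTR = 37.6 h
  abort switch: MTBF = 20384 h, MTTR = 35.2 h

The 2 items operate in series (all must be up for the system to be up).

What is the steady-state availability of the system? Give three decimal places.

A(discharge nozzle) = MTBF/(MTBF+MTTR) = 14291/(14291+37.6) = 0.997376
A(abort switch) = MTBF/(MTBF+MTTR) = 20384/(20384+35.2) = 0.998276
Series availability: 0.997376 × 0.998276 = 0.996

0.996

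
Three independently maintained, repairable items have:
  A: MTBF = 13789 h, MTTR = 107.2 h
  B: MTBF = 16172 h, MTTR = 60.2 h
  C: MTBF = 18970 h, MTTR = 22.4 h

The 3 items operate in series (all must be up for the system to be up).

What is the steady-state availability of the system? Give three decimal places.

A(A) = MTBF/(MTBF+MTTR) = 13789/(13789+107.2) = 0.992286
A(B) = MTBF/(MTBF+MTTR) = 16172/(16172+60.2) = 0.996291
A(C) = MTBF/(MTBF+MTTR) = 18970/(18970+22.4) = 0.998821
Series availability: 0.992286 × 0.996291 × 0.998821 = 0.987

0.987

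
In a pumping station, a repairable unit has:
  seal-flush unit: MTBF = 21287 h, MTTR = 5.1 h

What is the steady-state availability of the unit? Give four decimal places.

A(seal-flush unit) = MTBF/(MTBF+MTTR) = 21287/(21287+5.1) = 0.9998

0.9998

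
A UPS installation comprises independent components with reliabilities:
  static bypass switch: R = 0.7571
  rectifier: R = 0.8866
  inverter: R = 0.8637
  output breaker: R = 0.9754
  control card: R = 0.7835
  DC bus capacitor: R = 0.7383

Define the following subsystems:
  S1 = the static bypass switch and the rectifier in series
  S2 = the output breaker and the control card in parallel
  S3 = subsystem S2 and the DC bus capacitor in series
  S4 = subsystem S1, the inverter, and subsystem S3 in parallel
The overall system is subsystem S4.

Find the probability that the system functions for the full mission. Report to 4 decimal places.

Series (static bypass switch and rectifier): 0.757100 × 0.886600 = 0.671245
Parallel (output breaker and control card): 1 − (1 − 0.975400)(1 − 0.783500) = 0.994674
Series ([0.994674] and DC bus capacitor): 0.994674 × 0.738300 = 0.734368
Parallel ([0.671245], inverter, and [0.734368]): 1 − (1 − 0.671245)(1 − 0.863700)(1 − 0.734368) = 0.9881

0.9881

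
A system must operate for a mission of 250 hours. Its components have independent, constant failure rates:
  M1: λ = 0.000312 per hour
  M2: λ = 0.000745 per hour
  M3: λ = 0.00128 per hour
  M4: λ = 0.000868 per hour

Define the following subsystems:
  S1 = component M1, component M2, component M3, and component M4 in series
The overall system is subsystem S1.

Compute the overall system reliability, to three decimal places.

R(M1) = exp(−0.000312 × 250) = 0.92496
R(M2) = exp(−0.000745 × 250) = 0.83007
R(M3) = exp(−0.00128 × 250) = 0.72615
R(M4) = exp(−0.000868 × 250) = 0.80493
Series (M1, M2, M3, and M4): 0.92496 × 0.83007 × 0.72615 × 0.80493 = 0.449

0.449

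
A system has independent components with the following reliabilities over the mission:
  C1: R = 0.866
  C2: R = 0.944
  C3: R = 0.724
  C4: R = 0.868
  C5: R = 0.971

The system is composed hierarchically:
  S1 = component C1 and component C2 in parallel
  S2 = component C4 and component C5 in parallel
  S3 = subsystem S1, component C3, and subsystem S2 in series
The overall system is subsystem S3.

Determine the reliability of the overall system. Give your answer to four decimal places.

Parallel (C1 and C2): 1 − (1 − 0.866000)(1 − 0.944000) = 0.992496
Parallel (C4 and C5): 1 − (1 − 0.868000)(1 − 0.971000) = 0.996172
Series ([0.992496], C3, and [0.996172]): 0.992496 × 0.724000 × 0.996172 = 0.7158

0.7158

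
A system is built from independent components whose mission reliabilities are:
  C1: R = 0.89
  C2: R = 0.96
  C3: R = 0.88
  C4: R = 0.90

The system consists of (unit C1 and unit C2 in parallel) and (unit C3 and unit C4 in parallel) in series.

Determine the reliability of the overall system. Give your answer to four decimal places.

Parallel (C1 and C2): 1 − (1 − 0.890000)(1 − 0.960000) = 0.995600
Parallel (C3 and C4): 1 − (1 − 0.880000)(1 − 0.900000) = 0.988000
Series ([0.995600] and [0.988000]): 0.995600 × 0.988000 = 0.9837

0.9837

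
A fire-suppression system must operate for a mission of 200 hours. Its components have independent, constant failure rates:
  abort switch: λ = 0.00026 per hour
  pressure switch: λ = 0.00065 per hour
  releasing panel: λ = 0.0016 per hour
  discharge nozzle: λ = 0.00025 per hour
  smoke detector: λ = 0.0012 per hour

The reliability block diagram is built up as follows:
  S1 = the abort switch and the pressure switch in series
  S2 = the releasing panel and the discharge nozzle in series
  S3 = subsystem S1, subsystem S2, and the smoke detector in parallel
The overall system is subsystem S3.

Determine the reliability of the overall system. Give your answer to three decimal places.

0.989

R(abort switch) = exp(−0.00026 × 200) = 0.94933
R(pressure switch) = exp(−0.00065 × 200) = 0.87810
R(releasing panel) = exp(−0.0016 × 200) = 0.72615
R(discharge nozzle) = exp(−0.00025 × 200) = 0.95123
R(smoke detector) = exp(−0.0012 × 200) = 0.78663
Series (abort switch and pressure switch): 0.94933 × 0.87810 = 0.83361
Series (releasing panel and discharge nozzle): 0.72615 × 0.95123 = 0.69074
Parallel ([0.83361], [0.69074], and smoke detector): 1 − (1 − 0.83361)(1 − 0.69074)(1 − 0.78663) = 0.989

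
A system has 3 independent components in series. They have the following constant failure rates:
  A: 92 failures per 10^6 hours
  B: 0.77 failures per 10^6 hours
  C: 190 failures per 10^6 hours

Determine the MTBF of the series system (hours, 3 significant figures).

Series of exponential components: λ_sys = Σ λ_i
λ_sys = 0.000092 + 0.00000077 + 0.00019 = 2.8277e-04 /h
MTBF = 1 / λ_sys = 3540 h

3540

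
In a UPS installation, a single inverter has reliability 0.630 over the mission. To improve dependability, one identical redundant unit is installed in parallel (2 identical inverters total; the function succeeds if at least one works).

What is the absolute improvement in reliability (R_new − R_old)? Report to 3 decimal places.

0.233

R_before = 0.630
R_after = 1 − (1 − 0.630)^2 = 0.863
ΔR = 0.863 − 0.630 = 0.233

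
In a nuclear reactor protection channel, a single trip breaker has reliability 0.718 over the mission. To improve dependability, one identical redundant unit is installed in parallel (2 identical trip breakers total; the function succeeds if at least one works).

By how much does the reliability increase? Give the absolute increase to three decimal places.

R_before = 0.718
R_after = 1 − (1 − 0.718)^2 = 0.920
ΔR = 0.920 − 0.718 = 0.202

0.202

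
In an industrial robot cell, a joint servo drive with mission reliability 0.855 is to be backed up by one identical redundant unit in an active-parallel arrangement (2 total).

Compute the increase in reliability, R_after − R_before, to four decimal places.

0.1240

R_before = 0.855
R_after = 1 − (1 − 0.855)^2 = 0.9790
ΔR = 0.9790 − 0.855 = 0.1240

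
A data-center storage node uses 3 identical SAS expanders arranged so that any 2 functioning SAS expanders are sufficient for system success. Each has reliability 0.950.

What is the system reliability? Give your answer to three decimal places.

0.993

R = Σ_{i=2}^{3} C(3,i) p^i (1−p)^{3−i} with p = 0.950
C(3,2)·0.950^2·0.050^1 = 0.13538
C(3,3)·0.950^3·0.050^0 = 0.85738
Sum = 0.993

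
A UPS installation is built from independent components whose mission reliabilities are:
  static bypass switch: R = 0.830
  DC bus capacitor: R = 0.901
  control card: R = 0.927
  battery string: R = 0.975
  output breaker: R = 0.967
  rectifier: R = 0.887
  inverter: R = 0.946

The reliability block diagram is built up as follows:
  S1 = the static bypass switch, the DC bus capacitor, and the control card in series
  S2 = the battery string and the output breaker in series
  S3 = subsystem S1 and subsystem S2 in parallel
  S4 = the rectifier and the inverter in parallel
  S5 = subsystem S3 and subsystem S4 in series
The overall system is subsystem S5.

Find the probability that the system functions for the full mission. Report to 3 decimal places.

Series (static bypass switch, DC bus capacitor, and control card): 0.83000 × 0.90100 × 0.92700 = 0.69324
Series (battery string and output breaker): 0.97500 × 0.96700 = 0.94283
Parallel ([0.69324] and [0.94283]): 1 − (1 − 0.69324)(1 − 0.94283) = 0.98246
Parallel (rectifier and inverter): 1 − (1 − 0.88700)(1 − 0.94600) = 0.99390
Series ([0.98246] and [0.99390]): 0.98246 × 0.99390 = 0.976

0.976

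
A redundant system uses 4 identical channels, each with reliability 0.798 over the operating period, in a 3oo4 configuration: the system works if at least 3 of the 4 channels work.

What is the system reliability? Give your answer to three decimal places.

R = Σ_{i=3}^{4} C(4,i) p^i (1−p)^{4−i} with p = 0.798
C(4,3)·0.798^3·0.202^1 = 0.41060
C(4,4)·0.798^4·0.202^0 = 0.40552
Sum = 0.816

0.816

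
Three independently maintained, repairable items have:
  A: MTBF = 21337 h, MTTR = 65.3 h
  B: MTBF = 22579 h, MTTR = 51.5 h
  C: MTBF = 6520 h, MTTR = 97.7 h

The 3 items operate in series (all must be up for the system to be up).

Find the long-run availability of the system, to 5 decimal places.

A(A) = MTBF/(MTBF+MTTR) = 21337/(21337+65.3) = 0.996949
A(B) = MTBF/(MTBF+MTTR) = 22579/(22579+51.5) = 0.997724
A(C) = MTBF/(MTBF+MTTR) = 6520/(6520+97.7) = 0.985237
Series availability: 0.996949 × 0.997724 × 0.985237 = 0.98000

0.98000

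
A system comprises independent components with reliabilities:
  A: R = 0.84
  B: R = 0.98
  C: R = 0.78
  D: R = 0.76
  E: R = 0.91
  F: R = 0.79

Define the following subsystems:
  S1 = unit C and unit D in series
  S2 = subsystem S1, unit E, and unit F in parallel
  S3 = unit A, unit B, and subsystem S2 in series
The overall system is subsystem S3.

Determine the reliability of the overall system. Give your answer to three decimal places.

Series (C and D): 0.78000 × 0.76000 = 0.59280
Parallel ([0.59280], E, and F): 1 − (1 − 0.59280)(1 − 0.91000)(1 − 0.79000) = 0.99230
Series (A, B, and [0.99230]): 0.84000 × 0.98000 × 0.99230 = 0.817

0.817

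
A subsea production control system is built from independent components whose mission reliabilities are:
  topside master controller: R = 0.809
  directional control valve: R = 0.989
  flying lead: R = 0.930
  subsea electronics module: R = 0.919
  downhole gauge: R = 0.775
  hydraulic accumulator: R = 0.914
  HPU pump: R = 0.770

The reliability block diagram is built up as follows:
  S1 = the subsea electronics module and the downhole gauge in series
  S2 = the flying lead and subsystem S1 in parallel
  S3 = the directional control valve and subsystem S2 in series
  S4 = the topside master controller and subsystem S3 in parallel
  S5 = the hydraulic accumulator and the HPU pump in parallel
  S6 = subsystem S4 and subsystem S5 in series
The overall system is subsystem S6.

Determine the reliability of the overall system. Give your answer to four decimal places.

Series (subsea electronics module and downhole gauge): 0.919000 × 0.775000 = 0.712225
Parallel (flying lead and [0.712225]): 1 − (1 − 0.930000)(1 − 0.712225) = 0.979856
Series (directional control valve and [0.979856]): 0.989000 × 0.979856 = 0.969078
Parallel (topside master controller and [0.969078]): 1 − (1 − 0.809000)(1 − 0.969078) = 0.994094
Parallel (hydraulic accumulator and HPU pump): 1 − (1 − 0.914000)(1 − 0.770000) = 0.980220
Series ([0.994094] and [0.980220]): 0.994094 × 0.980220 = 0.9744

0.9744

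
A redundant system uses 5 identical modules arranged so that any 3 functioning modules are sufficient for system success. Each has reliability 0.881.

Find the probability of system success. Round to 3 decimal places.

0.986

R = Σ_{i=3}^{5} C(5,i) p^i (1−p)^{5−i} with p = 0.881
C(5,3)·0.881^3·0.119^2 = 0.09683
C(5,4)·0.881^4·0.119^1 = 0.35844
C(5,5)·0.881^5·0.119^0 = 0.53074
Sum = 0.986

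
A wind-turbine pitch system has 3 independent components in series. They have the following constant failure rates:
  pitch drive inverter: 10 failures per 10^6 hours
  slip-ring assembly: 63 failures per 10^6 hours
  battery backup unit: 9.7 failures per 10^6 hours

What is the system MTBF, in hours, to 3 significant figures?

Series of exponential components: λ_sys = Σ λ_i
λ_sys = 0.000010 + 0.000063 + 0.0000097 = 8.2700e-05 /h
MTBF = 1 / λ_sys = 12100 h

12100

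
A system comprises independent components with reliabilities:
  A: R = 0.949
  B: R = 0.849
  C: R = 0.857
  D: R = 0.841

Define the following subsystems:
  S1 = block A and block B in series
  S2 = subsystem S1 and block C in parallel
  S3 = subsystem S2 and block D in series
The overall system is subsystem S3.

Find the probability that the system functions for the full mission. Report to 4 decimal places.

Series (A and B): 0.949000 × 0.849000 = 0.805701
Parallel ([0.805701] and C): 1 − (1 − 0.805701)(1 − 0.857000) = 0.972215
Series ([0.972215] and D): 0.972215 × 0.841000 = 0.8176

0.8176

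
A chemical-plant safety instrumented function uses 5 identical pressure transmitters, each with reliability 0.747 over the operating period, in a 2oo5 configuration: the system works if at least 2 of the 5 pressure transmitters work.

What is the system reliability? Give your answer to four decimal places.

R = Σ_{i=2}^{5} C(5,i) p^i (1−p)^{5−i} with p = 0.747
C(5,2)·0.747^2·0.253^3 = 0.090366
C(5,3)·0.747^3·0.253^2 = 0.266810
C(5,4)·0.747^4·0.253^1 = 0.393888
C(5,5)·0.747^5·0.253^0 = 0.232596
Sum = 0.9837

0.9837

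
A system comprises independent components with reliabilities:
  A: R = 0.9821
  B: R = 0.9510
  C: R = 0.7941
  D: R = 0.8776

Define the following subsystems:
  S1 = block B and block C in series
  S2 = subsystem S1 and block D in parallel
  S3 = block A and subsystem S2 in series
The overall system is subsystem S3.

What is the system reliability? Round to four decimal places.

0.9527

Series (B and C): 0.951000 × 0.794100 = 0.755189
Parallel ([0.755189] and D): 1 − (1 − 0.755189)(1 − 0.877600) = 0.970035
Series (A and [0.970035]): 0.982100 × 0.970035 = 0.9527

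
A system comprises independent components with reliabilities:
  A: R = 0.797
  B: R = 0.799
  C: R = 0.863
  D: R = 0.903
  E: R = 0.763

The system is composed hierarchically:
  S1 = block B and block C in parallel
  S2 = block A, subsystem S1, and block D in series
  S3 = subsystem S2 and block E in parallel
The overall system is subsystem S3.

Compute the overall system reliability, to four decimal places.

0.9289

Parallel (B and C): 1 − (1 − 0.799000)(1 − 0.863000) = 0.972463
Series (A, [0.972463], and D): 0.797000 × 0.972463 × 0.903000 = 0.699873
Parallel ([0.699873] and E): 1 − (1 − 0.699873)(1 − 0.763000) = 0.9289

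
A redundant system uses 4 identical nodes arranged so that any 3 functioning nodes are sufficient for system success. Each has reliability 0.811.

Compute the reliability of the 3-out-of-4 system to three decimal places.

0.836

R = Σ_{i=3}^{4} C(4,i) p^i (1−p)^{4−i} with p = 0.811
C(4,3)·0.811^3·0.189^1 = 0.40326
C(4,4)·0.811^4·0.189^0 = 0.43260
Sum = 0.836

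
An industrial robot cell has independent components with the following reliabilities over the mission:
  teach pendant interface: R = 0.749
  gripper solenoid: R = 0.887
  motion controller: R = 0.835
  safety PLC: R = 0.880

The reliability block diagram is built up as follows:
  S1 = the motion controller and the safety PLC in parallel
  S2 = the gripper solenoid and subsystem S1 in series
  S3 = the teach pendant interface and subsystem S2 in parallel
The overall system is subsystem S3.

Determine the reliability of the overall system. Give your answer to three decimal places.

0.967

Parallel (motion controller and safety PLC): 1 − (1 − 0.83500)(1 − 0.88000) = 0.98020
Series (gripper solenoid and [0.98020]): 0.88700 × 0.98020 = 0.86944
Parallel (teach pendant interface and [0.86944]): 1 − (1 − 0.74900)(1 − 0.86944) = 0.967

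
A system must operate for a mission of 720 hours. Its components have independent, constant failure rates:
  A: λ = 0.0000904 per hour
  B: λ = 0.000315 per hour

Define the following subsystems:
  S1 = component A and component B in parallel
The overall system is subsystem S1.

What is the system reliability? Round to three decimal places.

R(A) = exp(−0.0000904 × 720) = 0.93699
R(B) = exp(−0.000315 × 720) = 0.79708
Parallel (A and B): 1 − (1 − 0.93699)(1 − 0.79708) = 0.987

0.987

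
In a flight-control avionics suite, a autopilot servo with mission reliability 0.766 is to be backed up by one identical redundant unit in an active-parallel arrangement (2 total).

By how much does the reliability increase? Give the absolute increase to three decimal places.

0.179

R_before = 0.766
R_after = 1 − (1 − 0.766)^2 = 0.945
ΔR = 0.945 − 0.766 = 0.179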